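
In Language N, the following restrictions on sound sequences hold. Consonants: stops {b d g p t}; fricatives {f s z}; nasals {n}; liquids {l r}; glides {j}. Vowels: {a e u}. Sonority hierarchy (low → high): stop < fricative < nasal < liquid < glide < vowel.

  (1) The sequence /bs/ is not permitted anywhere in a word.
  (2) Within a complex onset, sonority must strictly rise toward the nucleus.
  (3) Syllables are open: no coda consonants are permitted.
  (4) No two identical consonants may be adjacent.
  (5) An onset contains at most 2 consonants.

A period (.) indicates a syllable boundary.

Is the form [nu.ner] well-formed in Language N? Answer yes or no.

[nu.ner] — violates constraint 3: syllable 2 coda /r/ has 1 consonant (> 0) → ill-formed

no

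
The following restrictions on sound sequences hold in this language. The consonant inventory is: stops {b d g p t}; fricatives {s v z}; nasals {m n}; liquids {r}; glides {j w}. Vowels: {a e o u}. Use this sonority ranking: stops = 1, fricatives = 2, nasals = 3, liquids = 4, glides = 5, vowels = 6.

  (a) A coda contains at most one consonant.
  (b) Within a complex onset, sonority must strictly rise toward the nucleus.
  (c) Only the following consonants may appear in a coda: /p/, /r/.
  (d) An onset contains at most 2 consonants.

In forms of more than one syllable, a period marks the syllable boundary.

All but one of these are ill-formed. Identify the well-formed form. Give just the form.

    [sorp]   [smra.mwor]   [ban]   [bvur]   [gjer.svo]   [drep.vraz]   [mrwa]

[sorp] — violates constraint (a): syllable 1 coda /rp/ has 2 consonants (> 1) → ill-formed
[smra.mwor] — violates constraint (d): syllable 1 onset /smr/ has 3 consonants (> 2) → ill-formed
[ban] — violates constraint (c): syllable 1 coda contains /n/, which is not a licensed coda consonant → ill-formed
[bvur] — σ1 onset /bv/ (1→2 rises), coda /r/ ok → well-formed
[gjer.svo] — violates constraint (b): syllable 2 onset /sv/: /s/ (fricative, 2) → /v/ (fricative, 2) does not rise → ill-formed
[drep.vraz] — violates constraint (c): syllable 2 coda contains /z/, which is not a licensed coda consonant → ill-formed
[mrwa] — violates constraint (d): syllable 1 onset /mrw/ has 3 consonants (> 2) → ill-formed

[bvur]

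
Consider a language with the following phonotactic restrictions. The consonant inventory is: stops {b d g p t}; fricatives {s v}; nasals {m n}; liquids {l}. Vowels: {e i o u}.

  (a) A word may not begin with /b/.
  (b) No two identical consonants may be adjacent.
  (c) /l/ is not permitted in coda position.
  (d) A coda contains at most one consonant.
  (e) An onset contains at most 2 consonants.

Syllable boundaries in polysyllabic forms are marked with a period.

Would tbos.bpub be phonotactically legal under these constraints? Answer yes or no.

tbos.bpub — σ1 onset /tb/ (2C), coda /s/ ok; σ2 onset /bp/ (2C), coda /b/ ok → phonotactically legal

yes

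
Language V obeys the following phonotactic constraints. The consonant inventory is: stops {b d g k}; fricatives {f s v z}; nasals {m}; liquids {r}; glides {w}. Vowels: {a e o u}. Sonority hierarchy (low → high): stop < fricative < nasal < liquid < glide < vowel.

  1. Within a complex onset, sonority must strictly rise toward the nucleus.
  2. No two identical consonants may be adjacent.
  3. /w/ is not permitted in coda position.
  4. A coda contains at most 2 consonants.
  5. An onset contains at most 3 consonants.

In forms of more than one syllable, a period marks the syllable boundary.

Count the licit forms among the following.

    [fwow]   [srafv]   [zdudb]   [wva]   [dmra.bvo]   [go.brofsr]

2

[fwow] — violates constraint 3: syllable 1 coda contains /w/ → illicit
[srafv] — σ1 onset /sr/ (2→4 rises), coda /fv/ (2C) ok → licit
[zdudb] — violates constraint 1: syllable 1 onset /zd/: /z/ (fricative, 2) → /d/ (stop, 1) does not rise → illicit
[wva] — violates constraint 1: syllable 1 onset /wv/: /w/ (glide, 5) → /v/ (fricative, 2) does not rise → illicit
[dmra.bvo] — σ1 onset /dmr/ (1→3→4 rises), coda /∅/ ok; σ2 onset /bv/ (1→2 rises), coda /∅/ ok → licit
[go.brofsr] — violates constraint 4: syllable 2 coda /fsr/ has 3 consonants (> 2) → illicit
Licit: [srafv], [dmra.bvo] → 2.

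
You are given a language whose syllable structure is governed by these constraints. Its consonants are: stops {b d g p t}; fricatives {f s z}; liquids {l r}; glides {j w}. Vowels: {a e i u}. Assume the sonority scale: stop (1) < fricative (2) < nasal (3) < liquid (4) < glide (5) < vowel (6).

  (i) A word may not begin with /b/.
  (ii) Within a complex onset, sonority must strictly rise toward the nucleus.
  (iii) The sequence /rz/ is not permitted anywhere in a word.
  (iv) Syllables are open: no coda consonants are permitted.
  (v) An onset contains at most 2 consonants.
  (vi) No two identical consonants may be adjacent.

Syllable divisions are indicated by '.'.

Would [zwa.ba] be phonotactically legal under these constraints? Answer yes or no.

yes

[zwa.ba] — σ1 onset /zw/ (2→5 rises), coda /∅/ ok; σ2 onset /b/, coda /∅/ ok → phonotactically legal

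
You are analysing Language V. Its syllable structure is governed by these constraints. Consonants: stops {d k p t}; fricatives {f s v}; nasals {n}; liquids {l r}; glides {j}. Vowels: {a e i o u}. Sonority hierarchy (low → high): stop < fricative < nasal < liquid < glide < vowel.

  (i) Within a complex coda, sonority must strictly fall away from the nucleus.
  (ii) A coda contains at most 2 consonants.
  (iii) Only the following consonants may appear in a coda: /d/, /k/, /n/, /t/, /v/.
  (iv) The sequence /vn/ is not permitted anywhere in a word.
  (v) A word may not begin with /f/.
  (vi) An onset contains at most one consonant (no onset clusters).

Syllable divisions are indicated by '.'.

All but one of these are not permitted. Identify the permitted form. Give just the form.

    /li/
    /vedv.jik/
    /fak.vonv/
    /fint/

/li/

/li/ — σ1 onset /l/, coda /∅/ ok → permitted
/vedv.jik/ — violates constraint (i): syllable 1 coda /dv/: /d/ (stop, 1) → /v/ (fricative, 2) does not fall → not permitted
/fak.vonv/ — violates constraint (v): word begins with /f/ → not permitted
/fint/ — violates constraint (v): word begins with /f/ → not permitted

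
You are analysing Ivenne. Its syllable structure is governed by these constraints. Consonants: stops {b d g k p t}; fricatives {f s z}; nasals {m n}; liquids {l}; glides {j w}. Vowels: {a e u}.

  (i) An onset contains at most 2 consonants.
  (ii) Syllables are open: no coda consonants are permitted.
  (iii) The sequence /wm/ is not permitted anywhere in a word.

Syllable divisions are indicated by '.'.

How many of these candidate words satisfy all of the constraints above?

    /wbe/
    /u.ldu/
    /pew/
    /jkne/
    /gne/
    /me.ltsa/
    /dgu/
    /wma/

4

/wbe/ — σ1 onset /wb/ (2C), coda /∅/ ok → phonotactically legal
/u.ldu/ — σ1 onset /∅/, coda /∅/ ok; σ2 onset /ld/ (2C), coda /∅/ ok → phonotactically legal
/pew/ — violates constraint (ii): syllable 1 coda /w/ has 1 consonant (> 0) → phonotactically illegal
/jkne/ — violates constraint (i): syllable 1 onset /jkn/ has 3 consonants (> 2) → phonotactically illegal
/gne/ — σ1 onset /gn/ (2C), coda /∅/ ok → phonotactically legal
/me.ltsa/ — violates constraint (i): syllable 2 onset /lts/ has 3 consonants (> 2) → phonotactically illegal
/dgu/ — σ1 onset /dg/ (2C), coda /∅/ ok → phonotactically legal
/wma/ — violates constraint (iii): contains banned sequence /wm/ → phonotactically illegal
Phonotactically legal: /wbe/, /u.ldu/, /gne/, /dgu/ → 4.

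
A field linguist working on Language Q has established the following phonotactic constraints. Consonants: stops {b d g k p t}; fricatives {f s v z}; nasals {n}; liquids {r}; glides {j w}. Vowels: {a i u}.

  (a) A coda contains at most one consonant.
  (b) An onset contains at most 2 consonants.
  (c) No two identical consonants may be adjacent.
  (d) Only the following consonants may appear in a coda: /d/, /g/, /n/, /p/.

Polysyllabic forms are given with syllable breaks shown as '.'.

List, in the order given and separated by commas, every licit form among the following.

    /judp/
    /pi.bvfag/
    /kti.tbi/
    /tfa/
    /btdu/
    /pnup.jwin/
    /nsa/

/kti.tbi/, /tfa/, /pnup.jwin/, /nsa/

/judp/ — violates constraint (a): syllable 1 coda /dp/ has 2 consonants (> 1) → illicit
/pi.bvfag/ — violates constraint (b): syllable 2 onset /bvf/ has 3 consonants (> 2) → illicit
/kti.tbi/ — σ1 onset /kt/ (2C), coda /∅/ ok; σ2 onset /tb/ (2C), coda /∅/ ok → licit
/tfa/ — σ1 onset /tf/ (2C), coda /∅/ ok → licit
/btdu/ — violates constraint (b): syllable 1 onset /btd/ has 3 consonants (> 2) → illicit
/pnup.jwin/ — σ1 onset /pn/ (2C), coda /p/ ok; σ2 onset /jw/ (2C), coda /n/ ok → licit
/nsa/ — σ1 onset /ns/ (2C), coda /∅/ ok → licit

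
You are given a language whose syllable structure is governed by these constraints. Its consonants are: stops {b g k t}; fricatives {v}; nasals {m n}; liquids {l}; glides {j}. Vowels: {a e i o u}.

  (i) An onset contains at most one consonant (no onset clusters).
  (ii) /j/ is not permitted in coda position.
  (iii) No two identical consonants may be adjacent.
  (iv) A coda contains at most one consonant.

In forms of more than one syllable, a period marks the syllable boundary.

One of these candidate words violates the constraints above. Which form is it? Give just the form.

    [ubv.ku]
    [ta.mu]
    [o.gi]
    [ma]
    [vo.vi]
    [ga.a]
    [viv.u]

[ubv.ku] — violates constraint (iv): syllable 1 coda /bv/ has 2 consonants (> 1) → illicit
[ta.mu] — σ1 onset /t/, coda /∅/ ok; σ2 onset /m/, coda /∅/ ok → licit
[o.gi] — σ1 onset /∅/, coda /∅/ ok; σ2 onset /g/, coda /∅/ ok → licit
[ma] — σ1 onset /m/, coda /∅/ ok → licit
[vo.vi] — σ1 onset /v/, coda /∅/ ok; σ2 onset /v/, coda /∅/ ok → licit
[ga.a] — σ1 onset /g/, coda /∅/ ok; σ2 onset /∅/, coda /∅/ ok → licit
[viv.u] — σ1 onset /v/, coda /v/ ok; σ2 onset /∅/, coda /∅/ ok → licit

[ubv.ku]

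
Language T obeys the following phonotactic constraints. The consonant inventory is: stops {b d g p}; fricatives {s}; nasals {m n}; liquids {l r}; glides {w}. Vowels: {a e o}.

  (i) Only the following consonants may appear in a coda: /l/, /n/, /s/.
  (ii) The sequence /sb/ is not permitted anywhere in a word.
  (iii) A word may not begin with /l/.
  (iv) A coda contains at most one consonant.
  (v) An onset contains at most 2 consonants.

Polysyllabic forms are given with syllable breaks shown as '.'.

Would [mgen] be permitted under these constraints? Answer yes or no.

yes

[mgen] — σ1 onset /mg/ (2C), coda /n/ ok → permitted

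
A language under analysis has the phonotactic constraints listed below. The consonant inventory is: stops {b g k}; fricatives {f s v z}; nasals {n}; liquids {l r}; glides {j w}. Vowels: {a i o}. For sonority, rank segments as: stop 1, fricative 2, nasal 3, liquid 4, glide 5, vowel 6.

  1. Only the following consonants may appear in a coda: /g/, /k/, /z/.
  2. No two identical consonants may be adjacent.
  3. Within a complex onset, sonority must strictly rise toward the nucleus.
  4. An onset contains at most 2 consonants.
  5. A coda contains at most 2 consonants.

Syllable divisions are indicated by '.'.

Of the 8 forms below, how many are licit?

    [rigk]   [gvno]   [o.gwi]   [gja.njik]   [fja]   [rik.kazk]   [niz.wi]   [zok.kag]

[rigk] — σ1 onset /r/, coda /gk/ (2C) ok → licit
[gvno] — violates constraint 4: syllable 1 onset /gvn/ has 3 consonants (> 2) → illicit
[o.gwi] — σ1 onset /∅/, coda /∅/ ok; σ2 onset /gw/ (1→5 rises), coda /∅/ ok → licit
[gja.njik] — σ1 onset /gj/ (1→5 rises), coda /∅/ ok; σ2 onset /nj/ (3→5 rises), coda /k/ ok → licit
[fja] — σ1 onset /fj/ (2→5 rises), coda /∅/ ok → licit
[rik.kazk] — violates constraint 2: adjacent identical consonants /kk/ → illicit
[niz.wi] — σ1 onset /n/, coda /z/ ok; σ2 onset /w/, coda /∅/ ok → licit
[zok.kag] — violates constraint 2: adjacent identical consonants /kk/ → illicit
Licit: [rigk], [o.gwi], [gja.njik], [fja], [niz.wi] → 5.

5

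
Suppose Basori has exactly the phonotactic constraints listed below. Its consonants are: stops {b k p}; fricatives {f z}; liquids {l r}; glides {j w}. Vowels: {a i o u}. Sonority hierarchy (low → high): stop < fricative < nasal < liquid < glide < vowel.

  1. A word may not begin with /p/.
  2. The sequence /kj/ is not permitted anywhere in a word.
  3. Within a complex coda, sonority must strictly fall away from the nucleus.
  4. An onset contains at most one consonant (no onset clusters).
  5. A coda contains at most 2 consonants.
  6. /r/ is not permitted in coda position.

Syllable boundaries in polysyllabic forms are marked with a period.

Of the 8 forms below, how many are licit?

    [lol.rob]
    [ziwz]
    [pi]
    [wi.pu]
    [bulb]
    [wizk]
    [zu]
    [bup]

[lol.rob] — σ1 onset /l/, coda /l/ ok; σ2 onset /r/, coda /b/ ok → licit
[ziwz] — σ1 onset /z/, coda /wz/ (5→2 falls) ok → licit
[pi] — violates constraint 1: word begins with /p/ → illicit
[wi.pu] — σ1 onset /w/, coda /∅/ ok; σ2 onset /p/, coda /∅/ ok → licit
[bulb] — σ1 onset /b/, coda /lb/ (4→1 falls) ok → licit
[wizk] — σ1 onset /w/, coda /zk/ (2→1 falls) ok → licit
[zu] — σ1 onset /z/, coda /∅/ ok → licit
[bup] — σ1 onset /b/, coda /p/ ok → licit
Licit: [lol.rob], [ziwz], [wi.pu], [bulb], [wizk], [zu], [bup] → 7.

7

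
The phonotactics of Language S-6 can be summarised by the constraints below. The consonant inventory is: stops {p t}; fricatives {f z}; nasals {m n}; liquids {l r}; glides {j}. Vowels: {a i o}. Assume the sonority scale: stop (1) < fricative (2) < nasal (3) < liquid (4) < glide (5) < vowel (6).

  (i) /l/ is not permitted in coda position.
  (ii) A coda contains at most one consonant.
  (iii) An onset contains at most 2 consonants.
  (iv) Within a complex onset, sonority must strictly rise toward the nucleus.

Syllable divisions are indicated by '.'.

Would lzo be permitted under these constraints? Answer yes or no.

lzo — violates constraint (iv): syllable 1 onset /lz/: /l/ (liquid, 4) → /z/ (fricative, 2) does not rise → not permitted

no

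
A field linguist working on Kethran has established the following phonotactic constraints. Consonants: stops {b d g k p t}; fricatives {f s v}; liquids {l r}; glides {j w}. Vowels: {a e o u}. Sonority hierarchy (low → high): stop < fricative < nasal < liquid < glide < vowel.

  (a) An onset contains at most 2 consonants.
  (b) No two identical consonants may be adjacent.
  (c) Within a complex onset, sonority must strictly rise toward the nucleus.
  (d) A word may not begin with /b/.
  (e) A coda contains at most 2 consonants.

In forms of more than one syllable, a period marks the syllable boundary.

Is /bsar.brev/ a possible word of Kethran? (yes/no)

no

/bsar.brev/ — violates constraint (d): word begins with /b/ → not permitted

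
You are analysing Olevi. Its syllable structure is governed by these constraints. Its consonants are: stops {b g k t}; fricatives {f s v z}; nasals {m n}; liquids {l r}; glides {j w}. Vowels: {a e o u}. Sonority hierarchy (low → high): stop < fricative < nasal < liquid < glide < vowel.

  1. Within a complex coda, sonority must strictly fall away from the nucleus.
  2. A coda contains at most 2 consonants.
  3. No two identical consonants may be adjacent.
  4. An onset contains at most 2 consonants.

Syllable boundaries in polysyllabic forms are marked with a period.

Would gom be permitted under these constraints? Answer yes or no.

yes

gom — σ1 onset /g/, coda /m/ ok → permitted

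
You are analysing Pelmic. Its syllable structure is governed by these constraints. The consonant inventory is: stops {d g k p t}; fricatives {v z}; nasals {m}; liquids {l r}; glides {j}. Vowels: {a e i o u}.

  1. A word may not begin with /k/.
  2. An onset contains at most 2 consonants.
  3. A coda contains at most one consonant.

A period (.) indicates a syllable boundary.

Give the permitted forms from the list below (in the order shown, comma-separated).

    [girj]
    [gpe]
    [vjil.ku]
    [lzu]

[gpe], [vjil.ku], [lzu]

[girj] — violates constraint 3: syllable 1 coda /rj/ has 2 consonants (> 1) → not permitted
[gpe] — σ1 onset /gp/ (2C), coda /∅/ ok → permitted
[vjil.ku] — σ1 onset /vj/ (2C), coda /l/ ok; σ2 onset /k/, coda /∅/ ok → permitted
[lzu] — σ1 onset /lz/ (2C), coda /∅/ ok → permitted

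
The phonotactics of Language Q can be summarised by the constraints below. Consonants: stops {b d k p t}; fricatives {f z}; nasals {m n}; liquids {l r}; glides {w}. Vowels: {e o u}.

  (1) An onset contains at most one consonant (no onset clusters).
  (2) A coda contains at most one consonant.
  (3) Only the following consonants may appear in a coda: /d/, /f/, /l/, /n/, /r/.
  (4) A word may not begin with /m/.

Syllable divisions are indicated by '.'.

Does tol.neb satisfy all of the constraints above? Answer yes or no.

no

tol.neb — violates constraint 3: syllable 2 coda contains /b/, which is not a licensed coda consonant → ill-formed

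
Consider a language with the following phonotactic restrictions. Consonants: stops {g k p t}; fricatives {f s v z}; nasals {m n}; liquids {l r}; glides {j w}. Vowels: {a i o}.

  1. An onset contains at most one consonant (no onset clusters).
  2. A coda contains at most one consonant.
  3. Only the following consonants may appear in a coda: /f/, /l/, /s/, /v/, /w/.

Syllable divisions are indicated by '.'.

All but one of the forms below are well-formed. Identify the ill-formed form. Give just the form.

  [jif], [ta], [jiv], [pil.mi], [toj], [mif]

[jif] — σ1 onset /j/, coda /f/ ok → well-formed
[ta] — σ1 onset /t/, coda /∅/ ok → well-formed
[jiv] — σ1 onset /j/, coda /v/ ok → well-formed
[pil.mi] — σ1 onset /p/, coda /l/ ok; σ2 onset /m/, coda /∅/ ok → well-formed
[toj] — violates constraint 3: syllable 1 coda contains /j/, which is not a licensed coda consonant → ill-formed
[mif] — σ1 onset /m/, coda /f/ ok → well-formed

[toj]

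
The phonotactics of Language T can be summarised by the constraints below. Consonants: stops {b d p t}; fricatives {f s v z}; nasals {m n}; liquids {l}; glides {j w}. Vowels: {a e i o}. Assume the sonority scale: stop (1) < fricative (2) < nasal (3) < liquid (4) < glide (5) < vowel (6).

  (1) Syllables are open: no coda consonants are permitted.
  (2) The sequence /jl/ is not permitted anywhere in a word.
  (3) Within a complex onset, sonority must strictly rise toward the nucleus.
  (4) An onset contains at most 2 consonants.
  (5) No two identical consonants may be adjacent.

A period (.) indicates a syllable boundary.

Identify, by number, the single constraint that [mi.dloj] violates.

1

[mi.dloj]: syllable 2 coda /j/ has 1 consonant (> 0).
This is a violation of constraint 1: "Syllables are open: no coda consonants are permitted."
The remaining constraints (2, 3, 4, 5) are satisfied.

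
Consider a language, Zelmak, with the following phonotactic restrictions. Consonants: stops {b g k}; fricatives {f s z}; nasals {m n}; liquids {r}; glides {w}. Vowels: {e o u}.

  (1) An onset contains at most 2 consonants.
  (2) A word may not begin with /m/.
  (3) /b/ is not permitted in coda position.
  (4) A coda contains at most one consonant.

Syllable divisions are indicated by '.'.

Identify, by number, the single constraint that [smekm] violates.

[smekm]: syllable 1 coda /km/ has 2 consonants (> 1).
This is a violation of constraint 4: "A coda contains at most one consonant."
The remaining constraints (1, 2, 3) are satisfied.

4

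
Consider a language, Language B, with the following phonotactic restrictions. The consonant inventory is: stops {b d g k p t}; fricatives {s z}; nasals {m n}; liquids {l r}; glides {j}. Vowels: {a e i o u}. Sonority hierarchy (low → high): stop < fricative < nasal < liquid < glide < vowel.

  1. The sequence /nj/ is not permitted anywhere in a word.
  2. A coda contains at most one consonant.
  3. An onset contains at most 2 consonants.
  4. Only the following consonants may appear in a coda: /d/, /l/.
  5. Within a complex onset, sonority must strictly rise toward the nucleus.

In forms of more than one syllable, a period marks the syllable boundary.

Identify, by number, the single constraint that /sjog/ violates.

/sjog/: syllable 1 coda contains /g/, which is not a licensed coda consonant.
This is a violation of constraint 4: "Only the following consonants may appear in a coda: /d/, /l/."
The remaining constraints (1, 2, 3, 5) are satisfied.

4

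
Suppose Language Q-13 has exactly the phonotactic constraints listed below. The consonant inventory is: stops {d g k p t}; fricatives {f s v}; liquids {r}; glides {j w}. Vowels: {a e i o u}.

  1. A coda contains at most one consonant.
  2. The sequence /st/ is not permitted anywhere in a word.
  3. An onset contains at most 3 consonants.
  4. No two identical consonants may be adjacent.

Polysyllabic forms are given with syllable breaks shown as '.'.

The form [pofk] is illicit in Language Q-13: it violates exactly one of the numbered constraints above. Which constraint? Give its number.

[pofk]: syllable 1 coda /fk/ has 2 consonants (> 1).
This is a violation of constraint 1: "A coda contains at most one consonant."
The remaining constraints (2, 3, 4) are satisfied.

1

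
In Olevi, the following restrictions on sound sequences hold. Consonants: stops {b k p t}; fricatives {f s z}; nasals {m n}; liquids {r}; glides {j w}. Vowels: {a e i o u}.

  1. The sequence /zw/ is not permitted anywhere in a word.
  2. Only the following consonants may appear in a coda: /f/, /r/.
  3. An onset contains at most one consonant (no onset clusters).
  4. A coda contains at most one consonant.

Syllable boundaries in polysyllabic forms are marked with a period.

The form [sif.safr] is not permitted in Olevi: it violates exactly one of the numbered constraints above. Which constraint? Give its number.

[sif.safr]: syllable 2 coda /fr/ has 2 consonants (> 1).
This is a violation of constraint 4: "A coda contains at most one consonant."
The remaining constraints (1, 2, 3) are satisfied.

4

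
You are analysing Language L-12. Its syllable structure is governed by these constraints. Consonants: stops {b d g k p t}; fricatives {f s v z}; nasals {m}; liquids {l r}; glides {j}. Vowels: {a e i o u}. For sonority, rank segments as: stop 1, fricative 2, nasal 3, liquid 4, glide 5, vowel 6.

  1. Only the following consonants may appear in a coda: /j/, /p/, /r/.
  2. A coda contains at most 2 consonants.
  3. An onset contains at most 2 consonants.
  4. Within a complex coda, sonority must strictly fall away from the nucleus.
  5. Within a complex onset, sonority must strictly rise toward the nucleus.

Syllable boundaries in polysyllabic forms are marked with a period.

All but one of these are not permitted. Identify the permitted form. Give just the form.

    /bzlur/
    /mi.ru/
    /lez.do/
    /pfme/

/bzlur/ — violates constraint 3: syllable 1 onset /bzl/ has 3 consonants (> 2) → not permitted
/mi.ru/ — σ1 onset /m/, coda /∅/ ok; σ2 onset /r/, coda /∅/ ok → permitted
/lez.do/ — violates constraint 1: syllable 1 coda contains /z/, which is not a licensed coda consonant → not permitted
/pfme/ — violates constraint 3: syllable 1 onset /pfm/ has 3 consonants (> 2) → not permitted

/mi.ru/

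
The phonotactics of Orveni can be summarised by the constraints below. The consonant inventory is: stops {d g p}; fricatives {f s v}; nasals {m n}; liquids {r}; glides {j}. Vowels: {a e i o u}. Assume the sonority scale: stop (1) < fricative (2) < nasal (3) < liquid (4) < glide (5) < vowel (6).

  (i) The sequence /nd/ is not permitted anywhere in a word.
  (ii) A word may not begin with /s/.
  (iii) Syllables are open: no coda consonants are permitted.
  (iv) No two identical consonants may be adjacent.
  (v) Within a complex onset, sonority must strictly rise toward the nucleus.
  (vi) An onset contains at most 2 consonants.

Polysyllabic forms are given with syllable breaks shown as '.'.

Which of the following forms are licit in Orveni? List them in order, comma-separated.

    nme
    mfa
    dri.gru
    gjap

dri.gru

nme — violates constraint (v): syllable 1 onset /nm/: /n/ (nasal, 3) → /m/ (nasal, 3) does not rise → illicit
mfa — violates constraint (v): syllable 1 onset /mf/: /m/ (nasal, 3) → /f/ (fricative, 2) does not rise → illicit
dri.gru — σ1 onset /dr/ (1→4 rises), coda /∅/ ok; σ2 onset /gr/ (1→4 rises), coda /∅/ ok → licit
gjap — violates constraint (iii): syllable 1 coda /p/ has 1 consonant (> 0) → illicit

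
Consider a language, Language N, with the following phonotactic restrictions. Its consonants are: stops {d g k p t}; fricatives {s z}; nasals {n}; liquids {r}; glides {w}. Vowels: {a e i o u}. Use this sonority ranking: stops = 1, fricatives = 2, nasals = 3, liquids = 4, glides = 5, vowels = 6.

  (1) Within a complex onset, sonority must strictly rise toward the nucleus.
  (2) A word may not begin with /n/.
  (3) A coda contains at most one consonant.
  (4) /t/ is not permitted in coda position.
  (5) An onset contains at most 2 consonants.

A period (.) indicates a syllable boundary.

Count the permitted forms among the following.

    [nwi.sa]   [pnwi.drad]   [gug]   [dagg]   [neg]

[nwi.sa] — violates constraint 2: word begins with /n/ → not permitted
[pnwi.drad] — violates constraint 5: syllable 1 onset /pnw/ has 3 consonants (> 2) → not permitted
[gug] — σ1 onset /g/, coda /g/ ok → permitted
[dagg] — violates constraint 3: syllable 1 coda /gg/ has 2 consonants (> 1) → not permitted
[neg] — violates constraint 2: word begins with /n/ → not permitted
Permitted: [gug] → 1.

1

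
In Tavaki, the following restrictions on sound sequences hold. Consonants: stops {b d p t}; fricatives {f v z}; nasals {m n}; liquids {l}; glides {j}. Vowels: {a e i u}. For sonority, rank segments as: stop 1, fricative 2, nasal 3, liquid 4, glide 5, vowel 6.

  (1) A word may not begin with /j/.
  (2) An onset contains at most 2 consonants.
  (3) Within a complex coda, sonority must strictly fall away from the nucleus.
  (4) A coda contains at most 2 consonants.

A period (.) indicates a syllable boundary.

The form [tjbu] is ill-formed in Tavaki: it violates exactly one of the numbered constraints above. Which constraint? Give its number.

[tjbu]: syllable 1 onset /tjb/ has 3 consonants (> 2).
This is a violation of constraint 2: "An onset contains at most 2 consonants."
The remaining constraints (1, 3, 4) are satisfied.

2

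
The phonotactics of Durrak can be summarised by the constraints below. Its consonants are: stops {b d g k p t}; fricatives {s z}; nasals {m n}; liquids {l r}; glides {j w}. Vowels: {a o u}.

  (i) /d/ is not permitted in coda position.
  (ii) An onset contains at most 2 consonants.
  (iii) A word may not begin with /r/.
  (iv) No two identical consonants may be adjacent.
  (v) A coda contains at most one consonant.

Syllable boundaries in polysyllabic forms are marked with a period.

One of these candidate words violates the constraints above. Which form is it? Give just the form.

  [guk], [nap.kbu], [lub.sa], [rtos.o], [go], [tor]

[guk] — σ1 onset /g/, coda /k/ ok → licit
[nap.kbu] — σ1 onset /n/, coda /p/ ok; σ2 onset /kb/ (2C), coda /∅/ ok → licit
[lub.sa] — σ1 onset /l/, coda /b/ ok; σ2 onset /s/, coda /∅/ ok → licit
[rtos.o] — violates constraint (iii): word begins with /r/ → illicit
[go] — σ1 onset /g/, coda /∅/ ok → licit
[tor] — σ1 onset /t/, coda /r/ ok → licit

[rtos.o]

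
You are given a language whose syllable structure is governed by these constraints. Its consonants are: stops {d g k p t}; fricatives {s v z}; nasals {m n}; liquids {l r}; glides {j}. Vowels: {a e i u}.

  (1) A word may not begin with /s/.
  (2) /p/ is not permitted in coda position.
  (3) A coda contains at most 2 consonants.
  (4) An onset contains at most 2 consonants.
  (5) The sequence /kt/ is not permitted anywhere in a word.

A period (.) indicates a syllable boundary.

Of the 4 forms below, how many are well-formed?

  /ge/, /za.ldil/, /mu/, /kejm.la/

4

/ge/ — σ1 onset /g/, coda /∅/ ok → well-formed
/za.ldil/ — σ1 onset /z/, coda /∅/ ok; σ2 onset /ld/ (2C), coda /l/ ok → well-formed
/mu/ — σ1 onset /m/, coda /∅/ ok → well-formed
/kejm.la/ — σ1 onset /k/, coda /jm/ (2C) ok; σ2 onset /l/, coda /∅/ ok → well-formed
Well-formed: /ge/, /za.ldil/, /mu/, /kejm.la/ → 4.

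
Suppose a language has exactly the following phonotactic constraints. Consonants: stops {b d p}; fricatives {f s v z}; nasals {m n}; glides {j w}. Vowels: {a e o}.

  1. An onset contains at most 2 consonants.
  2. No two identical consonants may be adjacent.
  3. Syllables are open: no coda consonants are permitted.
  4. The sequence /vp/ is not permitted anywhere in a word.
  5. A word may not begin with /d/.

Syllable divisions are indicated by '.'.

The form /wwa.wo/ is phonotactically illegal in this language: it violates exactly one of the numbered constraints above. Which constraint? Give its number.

/wwa.wo/: adjacent identical consonants /ww/.
This is a violation of constraint 2: "No two identical consonants may be adjacent."
The remaining constraints (1, 3, 4, 5) are satisfied.

2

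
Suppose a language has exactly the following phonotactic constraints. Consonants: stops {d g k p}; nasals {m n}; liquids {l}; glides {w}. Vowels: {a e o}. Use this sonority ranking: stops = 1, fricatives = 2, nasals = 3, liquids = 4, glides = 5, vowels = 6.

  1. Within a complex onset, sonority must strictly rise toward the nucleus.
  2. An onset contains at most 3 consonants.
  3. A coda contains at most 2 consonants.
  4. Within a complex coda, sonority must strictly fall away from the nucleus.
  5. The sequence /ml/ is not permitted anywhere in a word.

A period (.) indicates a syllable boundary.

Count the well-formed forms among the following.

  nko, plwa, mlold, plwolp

2

nko — violates constraint 1: syllable 1 onset /nk/: /n/ (nasal, 3) → /k/ (stop, 1) does not rise → ill-formed
plwa — σ1 onset /plw/ (1→4→5 rises), coda /∅/ ok → well-formed
mlold — violates constraint 5: contains banned sequence /ml/ → ill-formed
plwolp — σ1 onset /plw/ (1→4→5 rises), coda /lp/ (4→1 falls) ok → well-formed
Well-formed: plwa, plwolp → 2.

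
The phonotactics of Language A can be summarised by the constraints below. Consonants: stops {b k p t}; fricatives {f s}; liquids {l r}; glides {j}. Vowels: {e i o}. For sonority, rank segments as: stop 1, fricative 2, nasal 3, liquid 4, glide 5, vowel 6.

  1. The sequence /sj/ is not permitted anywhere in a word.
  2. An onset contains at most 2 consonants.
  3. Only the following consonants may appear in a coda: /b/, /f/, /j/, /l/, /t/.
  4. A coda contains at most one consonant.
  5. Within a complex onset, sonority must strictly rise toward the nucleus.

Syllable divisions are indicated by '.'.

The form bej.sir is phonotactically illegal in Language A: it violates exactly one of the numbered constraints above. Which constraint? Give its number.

3

bej.sir: syllable 2 coda contains /r/, which is not a licensed coda consonant.
This is a violation of constraint 3: "Only the following consonants may appear in a coda: /b/, /f/, /j/, /l/, /t/."
The remaining constraints (1, 2, 4, 5) are satisfied.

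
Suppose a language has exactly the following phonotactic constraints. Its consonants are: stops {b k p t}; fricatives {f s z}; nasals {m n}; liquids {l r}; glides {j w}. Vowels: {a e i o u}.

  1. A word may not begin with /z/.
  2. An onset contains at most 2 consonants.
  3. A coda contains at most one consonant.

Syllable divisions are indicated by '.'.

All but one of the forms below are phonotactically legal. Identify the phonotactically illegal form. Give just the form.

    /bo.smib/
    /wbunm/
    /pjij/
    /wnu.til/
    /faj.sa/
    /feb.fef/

/bo.smib/ — σ1 onset /b/, coda /∅/ ok; σ2 onset /sm/ (2C), coda /b/ ok → phonotactically legal
/wbunm/ — violates constraint 3: syllable 1 coda /nm/ has 2 consonants (> 1) → phonotactically illegal
/pjij/ — σ1 onset /pj/ (2C), coda /j/ ok → phonotactically legal
/wnu.til/ — σ1 onset /wn/ (2C), coda /∅/ ok; σ2 onset /t/, coda /l/ ok → phonotactically legal
/faj.sa/ — σ1 onset /f/, coda /j/ ok; σ2 onset /s/, coda /∅/ ok → phonotactically legal
/feb.fef/ — σ1 onset /f/, coda /b/ ok; σ2 onset /f/, coda /f/ ok → phonotactically legal

/wbunm/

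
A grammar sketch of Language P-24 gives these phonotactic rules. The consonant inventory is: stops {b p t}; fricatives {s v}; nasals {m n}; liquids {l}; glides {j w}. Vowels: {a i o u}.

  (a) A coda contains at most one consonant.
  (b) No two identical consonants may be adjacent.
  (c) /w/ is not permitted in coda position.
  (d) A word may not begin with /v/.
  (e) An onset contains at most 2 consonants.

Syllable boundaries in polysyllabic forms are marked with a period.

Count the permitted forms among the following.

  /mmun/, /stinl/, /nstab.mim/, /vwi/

0

/mmun/ — violates constraint (b): adjacent identical consonants /mm/ → not permitted
/stinl/ — violates constraint (a): syllable 1 coda /nl/ has 2 consonants (> 1) → not permitted
/nstab.mim/ — violates constraint (e): syllable 1 onset /nst/ has 3 consonants (> 2) → not permitted
/vwi/ — violates constraint (d): word begins with /v/ → not permitted
No form is permitted → 0.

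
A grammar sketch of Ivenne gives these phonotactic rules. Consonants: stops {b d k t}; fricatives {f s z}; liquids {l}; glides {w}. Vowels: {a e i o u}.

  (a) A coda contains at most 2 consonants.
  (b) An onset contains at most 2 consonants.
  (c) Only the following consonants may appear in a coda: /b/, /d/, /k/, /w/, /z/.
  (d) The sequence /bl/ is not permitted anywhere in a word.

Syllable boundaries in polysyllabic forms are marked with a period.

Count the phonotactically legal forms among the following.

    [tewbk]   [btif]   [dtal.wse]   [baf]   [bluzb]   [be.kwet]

[tewbk] — violates constraint (a): syllable 1 coda /wbk/ has 3 consonants (> 2) → phonotactically illegal
[btif] — violates constraint (c): syllable 1 coda contains /f/, which is not a licensed coda consonant → phonotactically illegal
[dtal.wse] — violates constraint (c): syllable 1 coda contains /l/, which is not a licensed coda consonant → phonotactically illegal
[baf] — violates constraint (c): syllable 1 coda contains /f/, which is not a licensed coda consonant → phonotactically illegal
[bluzb] — violates constraint (d): contains banned sequence /bl/ → phonotactically illegal
[be.kwet] — violates constraint (c): syllable 2 coda contains /t/, which is not a licensed coda consonant → phonotactically illegal
No form is phonotactically legal → 0.

0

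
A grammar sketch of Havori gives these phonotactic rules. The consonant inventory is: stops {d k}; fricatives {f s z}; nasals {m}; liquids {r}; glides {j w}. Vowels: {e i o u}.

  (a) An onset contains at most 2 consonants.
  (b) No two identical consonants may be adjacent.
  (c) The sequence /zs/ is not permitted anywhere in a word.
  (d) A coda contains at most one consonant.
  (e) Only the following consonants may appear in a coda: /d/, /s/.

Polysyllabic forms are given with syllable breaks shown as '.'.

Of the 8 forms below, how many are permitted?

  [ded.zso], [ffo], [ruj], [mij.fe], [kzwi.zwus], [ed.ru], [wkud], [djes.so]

[ded.zso] — violates constraint (c): contains banned sequence /zs/ → not permitted
[ffo] — violates constraint (b): adjacent identical consonants /ff/ → not permitted
[ruj] — violates constraint (e): syllable 1 coda contains /j/, which is not a licensed coda consonant → not permitted
[mij.fe] — violates constraint (e): syllable 1 coda contains /j/, which is not a licensed coda consonant → not permitted
[kzwi.zwus] — violates constraint (a): syllable 1 onset /kzw/ has 3 consonants (> 2) → not permitted
[ed.ru] — σ1 onset /∅/, coda /d/ ok; σ2 onset /r/, coda /∅/ ok → permitted
[wkud] — σ1 onset /wk/ (2C), coda /d/ ok → permitted
[djes.so] — violates constraint (b): adjacent identical consonants /ss/ → not permitted
Permitted: [ed.ru], [wkud] → 2.

2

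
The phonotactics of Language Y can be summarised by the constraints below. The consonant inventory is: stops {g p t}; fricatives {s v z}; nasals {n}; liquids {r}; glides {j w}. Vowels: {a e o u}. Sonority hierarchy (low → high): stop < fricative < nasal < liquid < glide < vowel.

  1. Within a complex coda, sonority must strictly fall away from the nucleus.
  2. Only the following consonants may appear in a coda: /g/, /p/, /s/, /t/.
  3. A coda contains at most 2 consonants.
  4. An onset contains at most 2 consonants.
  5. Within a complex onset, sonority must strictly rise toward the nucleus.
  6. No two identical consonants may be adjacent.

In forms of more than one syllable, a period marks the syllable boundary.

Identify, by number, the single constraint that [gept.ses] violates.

[gept.ses]: syllable 1 coda /pt/: /p/ (stop, 1) → /t/ (stop, 1) does not fall.
This is a violation of constraint 1: "Within a complex coda, sonority must strictly fall away from the nucleus."
The remaining constraints (2, 3, 4, 5, 6) are satisfied.

1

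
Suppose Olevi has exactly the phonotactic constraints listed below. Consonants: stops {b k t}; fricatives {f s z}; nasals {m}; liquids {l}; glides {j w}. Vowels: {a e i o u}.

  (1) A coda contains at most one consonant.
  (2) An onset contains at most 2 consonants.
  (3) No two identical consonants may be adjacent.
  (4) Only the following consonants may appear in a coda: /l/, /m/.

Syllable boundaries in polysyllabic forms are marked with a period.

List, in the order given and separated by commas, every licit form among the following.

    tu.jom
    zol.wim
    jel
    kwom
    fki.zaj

tu.jom — σ1 onset /t/, coda /∅/ ok; σ2 onset /j/, coda /m/ ok → licit
zol.wim — σ1 onset /z/, coda /l/ ok; σ2 onset /w/, coda /m/ ok → licit
jel — σ1 onset /j/, coda /l/ ok → licit
kwom — σ1 onset /kw/ (2C), coda /m/ ok → licit
fki.zaj — violates constraint 4: syllable 2 coda contains /j/, which is not a licensed coda consonant → illicit

tu.jom, zol.wim, jel, kwom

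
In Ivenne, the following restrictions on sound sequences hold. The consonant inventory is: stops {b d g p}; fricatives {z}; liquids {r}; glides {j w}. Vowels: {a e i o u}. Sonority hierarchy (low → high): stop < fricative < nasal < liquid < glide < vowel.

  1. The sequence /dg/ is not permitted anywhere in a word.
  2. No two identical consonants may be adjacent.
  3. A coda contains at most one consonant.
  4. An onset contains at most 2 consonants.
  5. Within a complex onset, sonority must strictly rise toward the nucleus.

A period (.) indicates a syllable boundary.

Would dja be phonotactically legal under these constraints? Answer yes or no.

yes

dja — σ1 onset /dj/ (1→5 rises), coda /∅/ ok → phonotactically legal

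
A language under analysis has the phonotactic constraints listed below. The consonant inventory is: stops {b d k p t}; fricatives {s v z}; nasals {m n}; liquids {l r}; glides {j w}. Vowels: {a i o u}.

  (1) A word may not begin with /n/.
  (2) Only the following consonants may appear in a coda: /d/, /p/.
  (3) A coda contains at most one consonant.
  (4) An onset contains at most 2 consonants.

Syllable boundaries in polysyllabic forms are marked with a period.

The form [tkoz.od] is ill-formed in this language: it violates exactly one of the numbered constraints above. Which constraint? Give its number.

[tkoz.od]: syllable 1 coda contains /z/, which is not a licensed coda consonant.
This is a violation of constraint 2: "Only the following consonants may appear in a coda: /d/, /p/."
The remaining constraints (1, 3, 4) are satisfied.

2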